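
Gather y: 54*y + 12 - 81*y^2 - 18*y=-81*y^2 + 36*y + 12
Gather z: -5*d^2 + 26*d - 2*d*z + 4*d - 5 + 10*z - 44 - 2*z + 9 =-5*d^2 + 30*d + z*(8 - 2*d) - 40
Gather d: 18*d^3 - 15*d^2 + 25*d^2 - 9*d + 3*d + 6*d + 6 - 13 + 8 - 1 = 18*d^3 + 10*d^2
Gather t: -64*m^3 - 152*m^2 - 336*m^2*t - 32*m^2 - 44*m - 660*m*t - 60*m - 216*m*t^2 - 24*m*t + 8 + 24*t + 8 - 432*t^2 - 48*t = -64*m^3 - 184*m^2 - 104*m + t^2*(-216*m - 432) + t*(-336*m^2 - 684*m - 24) + 16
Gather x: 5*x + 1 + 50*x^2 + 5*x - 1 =50*x^2 + 10*x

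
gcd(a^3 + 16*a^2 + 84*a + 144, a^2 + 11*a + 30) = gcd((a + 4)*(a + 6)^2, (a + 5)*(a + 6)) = a + 6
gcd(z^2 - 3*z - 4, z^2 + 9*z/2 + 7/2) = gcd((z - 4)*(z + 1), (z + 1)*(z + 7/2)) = z + 1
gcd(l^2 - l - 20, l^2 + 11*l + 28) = l + 4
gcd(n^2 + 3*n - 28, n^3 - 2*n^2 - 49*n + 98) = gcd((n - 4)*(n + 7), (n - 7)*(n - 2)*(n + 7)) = n + 7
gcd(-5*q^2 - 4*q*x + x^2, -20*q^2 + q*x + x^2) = 1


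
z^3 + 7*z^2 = z^2*(z + 7)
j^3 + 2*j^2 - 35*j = j*(j - 5)*(j + 7)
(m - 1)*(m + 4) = m^2 + 3*m - 4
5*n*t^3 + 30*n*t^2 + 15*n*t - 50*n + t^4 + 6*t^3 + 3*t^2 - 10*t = (5*n + t)*(t - 1)*(t + 2)*(t + 5)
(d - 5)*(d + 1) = d^2 - 4*d - 5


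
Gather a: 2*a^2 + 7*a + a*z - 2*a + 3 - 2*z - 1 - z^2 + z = 2*a^2 + a*(z + 5) - z^2 - z + 2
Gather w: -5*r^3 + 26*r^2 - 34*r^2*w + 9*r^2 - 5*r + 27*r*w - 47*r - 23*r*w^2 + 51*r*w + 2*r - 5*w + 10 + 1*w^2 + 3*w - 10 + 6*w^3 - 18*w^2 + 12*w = -5*r^3 + 35*r^2 - 50*r + 6*w^3 + w^2*(-23*r - 17) + w*(-34*r^2 + 78*r + 10)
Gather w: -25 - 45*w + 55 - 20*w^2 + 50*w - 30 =-20*w^2 + 5*w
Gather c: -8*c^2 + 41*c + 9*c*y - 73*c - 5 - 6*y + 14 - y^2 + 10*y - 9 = -8*c^2 + c*(9*y - 32) - y^2 + 4*y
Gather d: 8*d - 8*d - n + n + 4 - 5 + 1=0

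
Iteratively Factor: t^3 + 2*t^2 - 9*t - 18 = (t + 3)*(t^2 - t - 6) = (t - 3)*(t + 3)*(t + 2)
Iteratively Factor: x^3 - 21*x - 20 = (x + 1)*(x^2 - x - 20) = (x - 5)*(x + 1)*(x + 4)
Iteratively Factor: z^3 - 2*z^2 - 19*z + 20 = (z + 4)*(z^2 - 6*z + 5) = (z - 5)*(z + 4)*(z - 1)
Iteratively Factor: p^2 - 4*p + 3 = (p - 1)*(p - 3)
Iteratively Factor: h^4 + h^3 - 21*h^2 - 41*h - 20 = (h + 1)*(h^3 - 21*h - 20) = (h + 1)*(h + 4)*(h^2 - 4*h - 5) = (h + 1)^2*(h + 4)*(h - 5)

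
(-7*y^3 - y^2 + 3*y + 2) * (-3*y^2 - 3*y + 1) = 21*y^5 + 24*y^4 - 13*y^3 - 16*y^2 - 3*y + 2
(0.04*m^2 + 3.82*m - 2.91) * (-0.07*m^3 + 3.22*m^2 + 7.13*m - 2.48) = -0.0028*m^5 - 0.1386*m^4 + 12.7893*m^3 + 17.7672*m^2 - 30.2219*m + 7.2168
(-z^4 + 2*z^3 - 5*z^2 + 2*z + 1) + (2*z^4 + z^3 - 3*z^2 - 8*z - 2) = z^4 + 3*z^3 - 8*z^2 - 6*z - 1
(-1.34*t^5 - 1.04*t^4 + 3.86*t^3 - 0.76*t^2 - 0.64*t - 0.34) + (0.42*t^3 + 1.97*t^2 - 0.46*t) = -1.34*t^5 - 1.04*t^4 + 4.28*t^3 + 1.21*t^2 - 1.1*t - 0.34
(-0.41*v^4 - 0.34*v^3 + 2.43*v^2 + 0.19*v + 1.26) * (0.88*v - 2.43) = -0.3608*v^5 + 0.6971*v^4 + 2.9646*v^3 - 5.7377*v^2 + 0.6471*v - 3.0618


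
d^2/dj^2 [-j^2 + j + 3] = -2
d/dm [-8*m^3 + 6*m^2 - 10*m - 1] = -24*m^2 + 12*m - 10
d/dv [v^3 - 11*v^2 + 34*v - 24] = 3*v^2 - 22*v + 34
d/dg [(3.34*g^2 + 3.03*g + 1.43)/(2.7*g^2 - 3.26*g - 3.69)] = (-19.0694*g^2 - 32.3712*g - 6.5189)/(7.29*g^4 - 17.604*g^3 - 9.2984*g^2 + 24.0588*g + 13.6161)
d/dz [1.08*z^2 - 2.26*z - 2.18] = 2.16*z - 2.26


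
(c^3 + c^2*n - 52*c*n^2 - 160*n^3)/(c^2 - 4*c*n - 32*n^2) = c + 5*n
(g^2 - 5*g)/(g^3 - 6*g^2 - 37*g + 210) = g/(g^2 - g - 42)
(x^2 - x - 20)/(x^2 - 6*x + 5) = (x + 4)/(x - 1)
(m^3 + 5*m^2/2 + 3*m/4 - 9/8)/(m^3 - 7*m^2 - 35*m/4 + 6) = (m + 3/2)/(m - 8)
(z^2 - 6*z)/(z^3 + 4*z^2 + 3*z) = (z - 6)/(z^2 + 4*z + 3)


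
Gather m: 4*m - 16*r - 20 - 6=4*m - 16*r - 26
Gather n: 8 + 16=24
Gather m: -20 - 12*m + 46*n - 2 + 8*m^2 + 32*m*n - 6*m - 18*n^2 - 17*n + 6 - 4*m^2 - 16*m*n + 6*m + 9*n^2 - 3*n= 4*m^2 + m*(16*n - 12) - 9*n^2 + 26*n - 16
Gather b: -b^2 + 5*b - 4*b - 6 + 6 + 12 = -b^2 + b + 12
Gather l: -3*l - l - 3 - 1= -4*l - 4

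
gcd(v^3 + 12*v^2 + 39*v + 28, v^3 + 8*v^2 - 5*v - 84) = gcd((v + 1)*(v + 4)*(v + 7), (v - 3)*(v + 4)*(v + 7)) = v^2 + 11*v + 28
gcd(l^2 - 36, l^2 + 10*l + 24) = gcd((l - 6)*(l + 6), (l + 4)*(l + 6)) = l + 6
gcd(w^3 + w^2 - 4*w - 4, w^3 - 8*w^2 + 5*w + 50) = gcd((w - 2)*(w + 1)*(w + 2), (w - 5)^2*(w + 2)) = w + 2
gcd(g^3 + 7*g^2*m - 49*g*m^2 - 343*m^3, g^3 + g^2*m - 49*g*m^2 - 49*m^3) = g^2 - 49*m^2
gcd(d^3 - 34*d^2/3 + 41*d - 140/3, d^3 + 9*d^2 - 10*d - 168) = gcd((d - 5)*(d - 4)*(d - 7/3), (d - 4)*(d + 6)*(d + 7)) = d - 4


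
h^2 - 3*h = h*(h - 3)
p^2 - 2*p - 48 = (p - 8)*(p + 6)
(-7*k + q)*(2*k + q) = -14*k^2 - 5*k*q + q^2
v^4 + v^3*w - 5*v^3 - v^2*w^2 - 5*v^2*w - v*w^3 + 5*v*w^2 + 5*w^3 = (v - 5)*(v - w)*(v + w)^2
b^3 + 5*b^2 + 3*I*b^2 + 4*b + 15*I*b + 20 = (b + 5)*(b - I)*(b + 4*I)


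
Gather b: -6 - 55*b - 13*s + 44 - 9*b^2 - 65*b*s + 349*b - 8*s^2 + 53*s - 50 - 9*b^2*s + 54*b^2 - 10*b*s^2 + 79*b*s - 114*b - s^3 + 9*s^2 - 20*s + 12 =b^2*(45 - 9*s) + b*(-10*s^2 + 14*s + 180) - s^3 + s^2 + 20*s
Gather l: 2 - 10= -8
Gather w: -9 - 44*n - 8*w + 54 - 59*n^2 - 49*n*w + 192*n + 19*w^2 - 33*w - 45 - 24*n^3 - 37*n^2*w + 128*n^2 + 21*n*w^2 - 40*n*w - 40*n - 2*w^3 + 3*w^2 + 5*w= -24*n^3 + 69*n^2 + 108*n - 2*w^3 + w^2*(21*n + 22) + w*(-37*n^2 - 89*n - 36)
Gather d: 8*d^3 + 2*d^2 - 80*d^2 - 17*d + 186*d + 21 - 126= 8*d^3 - 78*d^2 + 169*d - 105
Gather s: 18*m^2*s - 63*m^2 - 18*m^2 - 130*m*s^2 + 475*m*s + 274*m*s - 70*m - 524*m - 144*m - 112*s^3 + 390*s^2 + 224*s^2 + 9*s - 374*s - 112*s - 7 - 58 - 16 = -81*m^2 - 738*m - 112*s^3 + s^2*(614 - 130*m) + s*(18*m^2 + 749*m - 477) - 81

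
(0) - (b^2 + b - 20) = -b^2 - b + 20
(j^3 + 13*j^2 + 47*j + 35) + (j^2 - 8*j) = j^3 + 14*j^2 + 39*j + 35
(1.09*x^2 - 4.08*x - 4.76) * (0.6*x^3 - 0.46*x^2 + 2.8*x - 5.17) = 0.654*x^5 - 2.9494*x^4 + 2.0728*x^3 - 14.8697*x^2 + 7.7656*x + 24.6092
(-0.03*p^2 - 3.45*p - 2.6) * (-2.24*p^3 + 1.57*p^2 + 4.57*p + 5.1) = 0.0672*p^5 + 7.6809*p^4 + 0.2704*p^3 - 20.0015*p^2 - 29.477*p - 13.26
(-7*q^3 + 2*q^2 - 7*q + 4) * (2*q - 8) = -14*q^4 + 60*q^3 - 30*q^2 + 64*q - 32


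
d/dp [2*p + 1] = 2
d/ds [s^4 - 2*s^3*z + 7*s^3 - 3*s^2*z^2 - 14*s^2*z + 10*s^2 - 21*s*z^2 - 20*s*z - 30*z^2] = 4*s^3 - 6*s^2*z + 21*s^2 - 6*s*z^2 - 28*s*z + 20*s - 21*z^2 - 20*z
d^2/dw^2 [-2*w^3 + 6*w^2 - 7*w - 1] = 12 - 12*w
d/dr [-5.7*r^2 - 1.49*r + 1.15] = -11.4*r - 1.49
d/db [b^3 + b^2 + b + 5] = 3*b^2 + 2*b + 1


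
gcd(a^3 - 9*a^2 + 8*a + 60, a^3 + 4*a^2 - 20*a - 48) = a + 2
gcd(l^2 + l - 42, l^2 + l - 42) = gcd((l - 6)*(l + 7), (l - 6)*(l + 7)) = l^2 + l - 42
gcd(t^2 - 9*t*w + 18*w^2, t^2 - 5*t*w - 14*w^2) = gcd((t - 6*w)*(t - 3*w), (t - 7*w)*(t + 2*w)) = 1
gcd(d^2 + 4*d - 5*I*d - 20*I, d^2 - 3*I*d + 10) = d - 5*I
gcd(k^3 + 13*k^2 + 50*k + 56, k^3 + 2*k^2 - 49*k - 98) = k^2 + 9*k + 14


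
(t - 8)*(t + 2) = t^2 - 6*t - 16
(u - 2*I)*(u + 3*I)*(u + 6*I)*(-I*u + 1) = -I*u^4 + 8*u^3 + 7*I*u^2 + 36*u + 36*I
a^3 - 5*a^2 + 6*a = a*(a - 3)*(a - 2)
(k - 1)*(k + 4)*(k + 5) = k^3 + 8*k^2 + 11*k - 20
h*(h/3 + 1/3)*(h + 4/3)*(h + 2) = h^4/3 + 13*h^3/9 + 2*h^2 + 8*h/9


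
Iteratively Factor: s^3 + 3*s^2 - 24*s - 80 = (s - 5)*(s^2 + 8*s + 16) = (s - 5)*(s + 4)*(s + 4)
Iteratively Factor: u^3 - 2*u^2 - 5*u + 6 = (u + 2)*(u^2 - 4*u + 3) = (u - 3)*(u + 2)*(u - 1)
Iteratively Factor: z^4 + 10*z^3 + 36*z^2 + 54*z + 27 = (z + 3)*(z^3 + 7*z^2 + 15*z + 9) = (z + 3)^2*(z^2 + 4*z + 3) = (z + 3)^3*(z + 1)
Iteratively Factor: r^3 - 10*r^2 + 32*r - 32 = (r - 2)*(r^2 - 8*r + 16) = (r - 4)*(r - 2)*(r - 4)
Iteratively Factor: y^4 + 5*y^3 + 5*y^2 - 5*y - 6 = (y + 1)*(y^3 + 4*y^2 + y - 6) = (y - 1)*(y + 1)*(y^2 + 5*y + 6) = (y - 1)*(y + 1)*(y + 3)*(y + 2)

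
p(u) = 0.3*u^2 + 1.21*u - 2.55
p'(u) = 0.6*u + 1.21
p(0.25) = -2.23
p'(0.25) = 1.36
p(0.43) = -1.97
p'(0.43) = 1.47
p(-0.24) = -2.82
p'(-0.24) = 1.07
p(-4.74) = -1.55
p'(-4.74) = -1.63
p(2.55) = 2.49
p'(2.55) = 2.74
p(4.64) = 9.52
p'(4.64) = 3.99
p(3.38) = 4.97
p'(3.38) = 3.24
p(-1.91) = -3.77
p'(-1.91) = 0.06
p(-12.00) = 26.13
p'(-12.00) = -5.99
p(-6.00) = 0.99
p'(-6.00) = -2.39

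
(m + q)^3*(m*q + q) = m^4*q + 3*m^3*q^2 + m^3*q + 3*m^2*q^3 + 3*m^2*q^2 + m*q^4 + 3*m*q^3 + q^4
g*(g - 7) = g^2 - 7*g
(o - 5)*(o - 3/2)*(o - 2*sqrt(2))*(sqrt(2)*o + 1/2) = sqrt(2)*o^4 - 13*sqrt(2)*o^3/2 - 7*o^3/2 + 13*sqrt(2)*o^2/2 + 91*o^2/4 - 105*o/4 + 13*sqrt(2)*o/2 - 15*sqrt(2)/2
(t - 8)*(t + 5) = t^2 - 3*t - 40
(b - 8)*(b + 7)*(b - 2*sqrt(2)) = b^3 - 2*sqrt(2)*b^2 - b^2 - 56*b + 2*sqrt(2)*b + 112*sqrt(2)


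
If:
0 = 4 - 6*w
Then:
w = 2/3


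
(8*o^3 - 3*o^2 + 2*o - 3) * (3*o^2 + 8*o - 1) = 24*o^5 + 55*o^4 - 26*o^3 + 10*o^2 - 26*o + 3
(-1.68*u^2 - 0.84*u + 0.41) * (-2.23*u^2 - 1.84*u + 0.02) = 3.7464*u^4 + 4.9644*u^3 + 0.5977*u^2 - 0.7712*u + 0.0082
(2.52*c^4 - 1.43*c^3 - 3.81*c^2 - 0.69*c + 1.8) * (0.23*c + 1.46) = 0.5796*c^5 + 3.3503*c^4 - 2.9641*c^3 - 5.7213*c^2 - 0.5934*c + 2.628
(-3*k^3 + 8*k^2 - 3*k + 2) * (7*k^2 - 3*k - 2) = -21*k^5 + 65*k^4 - 39*k^3 + 7*k^2 - 4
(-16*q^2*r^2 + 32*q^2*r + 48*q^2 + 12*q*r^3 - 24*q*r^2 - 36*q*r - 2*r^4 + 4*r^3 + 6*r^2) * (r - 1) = -16*q^2*r^3 + 48*q^2*r^2 + 16*q^2*r - 48*q^2 + 12*q*r^4 - 36*q*r^3 - 12*q*r^2 + 36*q*r - 2*r^5 + 6*r^4 + 2*r^3 - 6*r^2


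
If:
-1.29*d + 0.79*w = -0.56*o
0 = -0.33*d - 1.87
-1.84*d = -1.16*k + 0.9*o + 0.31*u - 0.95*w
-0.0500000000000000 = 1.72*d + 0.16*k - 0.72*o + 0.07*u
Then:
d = -5.67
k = -3.59515618173875*w - 11.1607961992136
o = -1.41071428571429*w - 13.0535714285714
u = 29.7688947138488 - 6.29270423765837*w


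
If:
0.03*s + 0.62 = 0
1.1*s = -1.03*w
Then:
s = -20.67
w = 22.07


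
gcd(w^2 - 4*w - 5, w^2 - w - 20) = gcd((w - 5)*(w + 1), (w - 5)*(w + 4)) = w - 5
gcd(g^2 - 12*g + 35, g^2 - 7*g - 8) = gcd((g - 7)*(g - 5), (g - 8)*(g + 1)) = 1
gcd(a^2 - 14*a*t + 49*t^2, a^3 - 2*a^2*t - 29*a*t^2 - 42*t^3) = -a + 7*t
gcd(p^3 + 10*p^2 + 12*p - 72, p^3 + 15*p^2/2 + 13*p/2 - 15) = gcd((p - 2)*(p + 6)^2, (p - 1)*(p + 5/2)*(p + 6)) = p + 6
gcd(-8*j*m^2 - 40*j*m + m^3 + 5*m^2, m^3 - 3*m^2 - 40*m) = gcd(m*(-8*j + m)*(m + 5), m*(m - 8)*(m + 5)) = m^2 + 5*m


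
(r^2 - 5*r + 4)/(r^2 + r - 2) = (r - 4)/(r + 2)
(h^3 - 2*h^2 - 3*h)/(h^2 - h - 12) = h*(-h^2 + 2*h + 3)/(-h^2 + h + 12)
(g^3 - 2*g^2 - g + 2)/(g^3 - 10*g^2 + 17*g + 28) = (g^2 - 3*g + 2)/(g^2 - 11*g + 28)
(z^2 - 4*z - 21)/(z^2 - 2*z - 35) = (z + 3)/(z + 5)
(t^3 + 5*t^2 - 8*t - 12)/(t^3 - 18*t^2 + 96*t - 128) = (t^2 + 7*t + 6)/(t^2 - 16*t + 64)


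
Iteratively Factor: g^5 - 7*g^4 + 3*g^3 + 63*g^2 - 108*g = (g)*(g^4 - 7*g^3 + 3*g^2 + 63*g - 108) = g*(g - 3)*(g^3 - 4*g^2 - 9*g + 36) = g*(g - 3)^2*(g^2 - g - 12) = g*(g - 3)^2*(g + 3)*(g - 4)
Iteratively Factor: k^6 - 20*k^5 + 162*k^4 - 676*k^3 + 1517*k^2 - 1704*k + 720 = (k - 4)*(k^5 - 16*k^4 + 98*k^3 - 284*k^2 + 381*k - 180) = (k - 4)*(k - 1)*(k^4 - 15*k^3 + 83*k^2 - 201*k + 180) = (k - 4)^2*(k - 1)*(k^3 - 11*k^2 + 39*k - 45) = (k - 4)^2*(k - 3)*(k - 1)*(k^2 - 8*k + 15) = (k - 5)*(k - 4)^2*(k - 3)*(k - 1)*(k - 3)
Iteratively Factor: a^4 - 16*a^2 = (a - 4)*(a^3 + 4*a^2) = a*(a - 4)*(a^2 + 4*a) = a*(a - 4)*(a + 4)*(a)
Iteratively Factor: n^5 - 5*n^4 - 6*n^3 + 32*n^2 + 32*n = (n + 2)*(n^4 - 7*n^3 + 8*n^2 + 16*n) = (n + 1)*(n + 2)*(n^3 - 8*n^2 + 16*n) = (n - 4)*(n + 1)*(n + 2)*(n^2 - 4*n) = n*(n - 4)*(n + 1)*(n + 2)*(n - 4)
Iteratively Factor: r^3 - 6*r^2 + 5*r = (r)*(r^2 - 6*r + 5) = r*(r - 5)*(r - 1)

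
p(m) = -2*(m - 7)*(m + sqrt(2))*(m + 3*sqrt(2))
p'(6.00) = -116.57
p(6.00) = 151.88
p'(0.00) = 67.20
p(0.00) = 84.00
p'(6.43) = -146.33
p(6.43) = 95.44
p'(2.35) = 46.69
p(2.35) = 230.79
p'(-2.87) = 2.36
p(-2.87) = -39.45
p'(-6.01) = -181.81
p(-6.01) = 211.35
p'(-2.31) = 22.77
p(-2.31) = -32.24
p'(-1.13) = 53.46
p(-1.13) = 14.38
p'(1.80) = 57.43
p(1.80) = 201.99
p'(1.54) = 61.24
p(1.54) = 186.55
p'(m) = -2*(m - 7)*(m + sqrt(2)) - 2*(m - 7)*(m + 3*sqrt(2)) - 2*(m + sqrt(2))*(m + 3*sqrt(2)) = -6*m^2 - 16*sqrt(2)*m + 28*m - 12 + 56*sqrt(2)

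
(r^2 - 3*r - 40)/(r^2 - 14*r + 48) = (r + 5)/(r - 6)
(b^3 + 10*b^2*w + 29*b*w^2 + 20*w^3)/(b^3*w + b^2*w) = (b^3 + 10*b^2*w + 29*b*w^2 + 20*w^3)/(b^2*w*(b + 1))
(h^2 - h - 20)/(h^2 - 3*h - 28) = (h - 5)/(h - 7)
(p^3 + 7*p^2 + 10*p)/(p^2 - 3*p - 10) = p*(p + 5)/(p - 5)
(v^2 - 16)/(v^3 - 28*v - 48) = (v - 4)/(v^2 - 4*v - 12)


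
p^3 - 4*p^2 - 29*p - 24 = (p - 8)*(p + 1)*(p + 3)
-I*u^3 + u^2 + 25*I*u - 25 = (u - 5)*(u + 5)*(-I*u + 1)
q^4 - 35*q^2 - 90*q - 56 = (q - 7)*(q + 1)*(q + 2)*(q + 4)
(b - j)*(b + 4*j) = b^2 + 3*b*j - 4*j^2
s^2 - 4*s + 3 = (s - 3)*(s - 1)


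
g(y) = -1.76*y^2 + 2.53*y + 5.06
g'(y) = 2.53 - 3.52*y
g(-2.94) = -17.59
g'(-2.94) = 12.88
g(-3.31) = -22.60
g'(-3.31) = 14.18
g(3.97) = -12.64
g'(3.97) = -11.44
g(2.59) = -0.19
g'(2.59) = -6.59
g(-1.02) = 0.65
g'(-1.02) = 6.12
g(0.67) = 5.97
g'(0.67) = 0.17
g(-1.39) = -1.86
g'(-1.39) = 7.42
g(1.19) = 5.58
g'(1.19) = -1.66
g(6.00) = -43.12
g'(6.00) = -18.59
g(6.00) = -43.12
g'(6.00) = -18.59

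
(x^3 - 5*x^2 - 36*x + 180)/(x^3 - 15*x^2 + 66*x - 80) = (x^2 - 36)/(x^2 - 10*x + 16)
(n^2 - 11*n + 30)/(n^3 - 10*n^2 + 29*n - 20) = (n - 6)/(n^2 - 5*n + 4)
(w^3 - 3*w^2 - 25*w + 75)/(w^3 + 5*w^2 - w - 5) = (w^2 - 8*w + 15)/(w^2 - 1)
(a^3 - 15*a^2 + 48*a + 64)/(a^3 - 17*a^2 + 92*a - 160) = (a^2 - 7*a - 8)/(a^2 - 9*a + 20)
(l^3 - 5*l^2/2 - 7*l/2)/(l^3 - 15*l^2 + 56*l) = (2*l^2 - 5*l - 7)/(2*(l^2 - 15*l + 56))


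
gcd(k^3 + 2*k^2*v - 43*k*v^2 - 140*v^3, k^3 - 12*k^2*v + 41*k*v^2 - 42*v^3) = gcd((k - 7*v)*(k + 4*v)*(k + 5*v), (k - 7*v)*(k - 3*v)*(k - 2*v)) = -k + 7*v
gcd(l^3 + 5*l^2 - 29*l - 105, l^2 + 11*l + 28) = l + 7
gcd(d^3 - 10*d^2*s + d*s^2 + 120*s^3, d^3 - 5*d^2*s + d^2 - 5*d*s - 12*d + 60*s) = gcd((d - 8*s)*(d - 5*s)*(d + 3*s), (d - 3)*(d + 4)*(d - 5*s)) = -d + 5*s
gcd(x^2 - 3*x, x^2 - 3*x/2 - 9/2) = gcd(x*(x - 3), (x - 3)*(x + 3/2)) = x - 3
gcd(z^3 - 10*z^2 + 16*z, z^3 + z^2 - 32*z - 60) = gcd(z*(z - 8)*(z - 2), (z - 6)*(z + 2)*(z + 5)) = 1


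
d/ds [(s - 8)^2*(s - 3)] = (s - 8)*(3*s - 14)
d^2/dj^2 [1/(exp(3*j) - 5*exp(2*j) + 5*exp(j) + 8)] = ((-9*exp(2*j) + 20*exp(j) - 5)*(exp(3*j) - 5*exp(2*j) + 5*exp(j) + 8) + 2*(3*exp(2*j) - 10*exp(j) + 5)^2*exp(j))*exp(j)/(exp(3*j) - 5*exp(2*j) + 5*exp(j) + 8)^3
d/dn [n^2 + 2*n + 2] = 2*n + 2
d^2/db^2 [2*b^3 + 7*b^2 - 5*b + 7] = 12*b + 14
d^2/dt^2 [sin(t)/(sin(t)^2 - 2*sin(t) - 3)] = (-9*(1 - cos(2*t))^2/4 + 81*sin(t)/4 + sin(3*t)/4 + 7*cos(2*t)/2 + cos(4*t) - 33/2)/((sin(t) - 3)^3*(sin(t) + 1)^2)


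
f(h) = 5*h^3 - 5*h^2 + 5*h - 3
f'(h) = 15*h^2 - 10*h + 5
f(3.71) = 202.05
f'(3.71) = 174.36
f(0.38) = -1.55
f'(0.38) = 3.37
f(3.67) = 195.16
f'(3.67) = 170.33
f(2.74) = 76.02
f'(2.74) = 90.21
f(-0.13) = -3.75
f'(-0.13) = 6.55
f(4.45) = 360.84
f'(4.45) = 257.54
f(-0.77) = -12.10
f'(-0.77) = 21.59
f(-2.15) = -86.55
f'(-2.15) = 95.84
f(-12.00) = -9423.00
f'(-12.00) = 2285.00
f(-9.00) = -4098.00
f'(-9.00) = 1310.00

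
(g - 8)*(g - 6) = g^2 - 14*g + 48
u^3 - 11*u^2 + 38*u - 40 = (u - 5)*(u - 4)*(u - 2)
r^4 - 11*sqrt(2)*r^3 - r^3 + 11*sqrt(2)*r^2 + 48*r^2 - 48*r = r*(r - 1)*(r - 8*sqrt(2))*(r - 3*sqrt(2))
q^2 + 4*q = q*(q + 4)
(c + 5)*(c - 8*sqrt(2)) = c^2 - 8*sqrt(2)*c + 5*c - 40*sqrt(2)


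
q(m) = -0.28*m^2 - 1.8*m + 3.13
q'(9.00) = -6.84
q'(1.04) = -2.38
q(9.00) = -35.75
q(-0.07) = 3.25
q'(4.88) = -4.53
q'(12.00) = -8.52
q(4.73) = -11.65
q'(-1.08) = -1.20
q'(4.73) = -4.45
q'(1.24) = -2.49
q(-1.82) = 5.48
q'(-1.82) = -0.78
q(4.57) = -10.94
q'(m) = -0.56*m - 1.8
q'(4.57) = -4.36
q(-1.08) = 4.75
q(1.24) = 0.47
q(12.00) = -58.79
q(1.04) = 0.96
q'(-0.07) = -1.76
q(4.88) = -12.32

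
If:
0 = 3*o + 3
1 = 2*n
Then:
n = 1/2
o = -1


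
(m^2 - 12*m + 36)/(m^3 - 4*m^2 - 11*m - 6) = (m - 6)/(m^2 + 2*m + 1)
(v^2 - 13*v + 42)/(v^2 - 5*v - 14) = (v - 6)/(v + 2)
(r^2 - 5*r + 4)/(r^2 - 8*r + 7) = (r - 4)/(r - 7)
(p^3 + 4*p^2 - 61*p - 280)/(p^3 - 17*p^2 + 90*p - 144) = (p^2 + 12*p + 35)/(p^2 - 9*p + 18)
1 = 1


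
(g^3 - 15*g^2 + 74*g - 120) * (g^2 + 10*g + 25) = g^5 - 5*g^4 - 51*g^3 + 245*g^2 + 650*g - 3000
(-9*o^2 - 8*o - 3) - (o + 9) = -9*o^2 - 9*o - 12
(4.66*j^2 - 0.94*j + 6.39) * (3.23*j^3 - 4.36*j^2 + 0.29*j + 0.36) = 15.0518*j^5 - 23.3538*j^4 + 26.0895*j^3 - 26.4554*j^2 + 1.5147*j + 2.3004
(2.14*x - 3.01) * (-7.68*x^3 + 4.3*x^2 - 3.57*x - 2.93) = -16.4352*x^4 + 32.3188*x^3 - 20.5828*x^2 + 4.4755*x + 8.8193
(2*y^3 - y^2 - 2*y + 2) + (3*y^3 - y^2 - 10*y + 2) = 5*y^3 - 2*y^2 - 12*y + 4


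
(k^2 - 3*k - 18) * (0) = 0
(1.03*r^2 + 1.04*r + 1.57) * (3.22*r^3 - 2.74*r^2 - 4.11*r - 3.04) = 3.3166*r^5 + 0.5266*r^4 - 2.0275*r^3 - 11.7074*r^2 - 9.6143*r - 4.7728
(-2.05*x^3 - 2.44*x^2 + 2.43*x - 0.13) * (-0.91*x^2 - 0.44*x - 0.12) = 1.8655*x^5 + 3.1224*x^4 - 0.8917*x^3 - 0.6581*x^2 - 0.2344*x + 0.0156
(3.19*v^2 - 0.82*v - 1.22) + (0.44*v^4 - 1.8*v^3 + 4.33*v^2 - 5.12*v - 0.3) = 0.44*v^4 - 1.8*v^3 + 7.52*v^2 - 5.94*v - 1.52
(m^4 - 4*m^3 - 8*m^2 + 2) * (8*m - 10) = 8*m^5 - 42*m^4 - 24*m^3 + 80*m^2 + 16*m - 20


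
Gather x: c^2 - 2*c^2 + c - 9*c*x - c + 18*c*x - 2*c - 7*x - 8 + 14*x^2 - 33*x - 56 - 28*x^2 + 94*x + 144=-c^2 - 2*c - 14*x^2 + x*(9*c + 54) + 80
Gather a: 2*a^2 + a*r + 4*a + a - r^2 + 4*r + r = 2*a^2 + a*(r + 5) - r^2 + 5*r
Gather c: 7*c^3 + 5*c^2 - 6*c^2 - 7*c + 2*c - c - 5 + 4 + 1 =7*c^3 - c^2 - 6*c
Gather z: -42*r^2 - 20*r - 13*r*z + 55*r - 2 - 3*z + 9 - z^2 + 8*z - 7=-42*r^2 + 35*r - z^2 + z*(5 - 13*r)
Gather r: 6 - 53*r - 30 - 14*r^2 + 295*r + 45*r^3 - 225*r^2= 45*r^3 - 239*r^2 + 242*r - 24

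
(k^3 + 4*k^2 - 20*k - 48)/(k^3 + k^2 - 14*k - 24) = (k + 6)/(k + 3)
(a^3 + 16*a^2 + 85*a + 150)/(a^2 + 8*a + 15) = (a^2 + 11*a + 30)/(a + 3)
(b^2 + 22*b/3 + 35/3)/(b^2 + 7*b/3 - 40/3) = (3*b + 7)/(3*b - 8)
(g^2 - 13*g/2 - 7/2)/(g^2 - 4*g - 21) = (g + 1/2)/(g + 3)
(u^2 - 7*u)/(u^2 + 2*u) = (u - 7)/(u + 2)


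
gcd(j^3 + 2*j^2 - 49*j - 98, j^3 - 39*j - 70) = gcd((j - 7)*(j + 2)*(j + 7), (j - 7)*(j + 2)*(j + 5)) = j^2 - 5*j - 14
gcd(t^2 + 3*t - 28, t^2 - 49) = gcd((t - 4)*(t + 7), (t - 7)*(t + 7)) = t + 7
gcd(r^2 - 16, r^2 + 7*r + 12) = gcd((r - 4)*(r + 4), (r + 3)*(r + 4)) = r + 4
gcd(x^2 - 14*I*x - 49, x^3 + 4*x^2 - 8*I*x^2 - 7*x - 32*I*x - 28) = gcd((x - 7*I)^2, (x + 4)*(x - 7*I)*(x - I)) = x - 7*I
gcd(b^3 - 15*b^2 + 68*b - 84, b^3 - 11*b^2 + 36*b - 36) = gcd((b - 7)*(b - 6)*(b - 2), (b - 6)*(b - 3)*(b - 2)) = b^2 - 8*b + 12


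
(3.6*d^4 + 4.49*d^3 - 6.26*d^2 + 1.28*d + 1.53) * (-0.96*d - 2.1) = -3.456*d^5 - 11.8704*d^4 - 3.4194*d^3 + 11.9172*d^2 - 4.1568*d - 3.213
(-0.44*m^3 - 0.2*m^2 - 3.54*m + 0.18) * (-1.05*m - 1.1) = 0.462*m^4 + 0.694*m^3 + 3.937*m^2 + 3.705*m - 0.198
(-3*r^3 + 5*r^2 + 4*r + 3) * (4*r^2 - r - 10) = -12*r^5 + 23*r^4 + 41*r^3 - 42*r^2 - 43*r - 30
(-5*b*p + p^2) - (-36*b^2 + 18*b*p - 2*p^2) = 36*b^2 - 23*b*p + 3*p^2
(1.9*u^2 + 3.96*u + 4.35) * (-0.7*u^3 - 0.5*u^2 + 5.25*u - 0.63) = -1.33*u^5 - 3.722*u^4 + 4.95*u^3 + 17.418*u^2 + 20.3427*u - 2.7405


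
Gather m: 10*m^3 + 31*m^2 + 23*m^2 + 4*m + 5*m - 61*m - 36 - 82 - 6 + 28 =10*m^3 + 54*m^2 - 52*m - 96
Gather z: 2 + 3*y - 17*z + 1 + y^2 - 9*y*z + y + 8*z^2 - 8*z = y^2 + 4*y + 8*z^2 + z*(-9*y - 25) + 3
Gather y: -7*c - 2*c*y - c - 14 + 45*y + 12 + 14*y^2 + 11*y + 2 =-8*c + 14*y^2 + y*(56 - 2*c)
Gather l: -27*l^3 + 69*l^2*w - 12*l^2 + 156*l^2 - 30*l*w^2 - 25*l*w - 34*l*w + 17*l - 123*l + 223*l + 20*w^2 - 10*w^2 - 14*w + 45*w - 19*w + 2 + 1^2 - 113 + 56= -27*l^3 + l^2*(69*w + 144) + l*(-30*w^2 - 59*w + 117) + 10*w^2 + 12*w - 54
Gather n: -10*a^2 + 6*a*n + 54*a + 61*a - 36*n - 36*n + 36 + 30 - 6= -10*a^2 + 115*a + n*(6*a - 72) + 60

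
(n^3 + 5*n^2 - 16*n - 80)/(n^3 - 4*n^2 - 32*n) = (n^2 + n - 20)/(n*(n - 8))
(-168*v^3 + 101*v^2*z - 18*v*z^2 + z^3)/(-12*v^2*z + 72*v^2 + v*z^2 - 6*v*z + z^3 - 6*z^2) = (56*v^2 - 15*v*z + z^2)/(4*v*z - 24*v + z^2 - 6*z)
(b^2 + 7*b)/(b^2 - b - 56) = b/(b - 8)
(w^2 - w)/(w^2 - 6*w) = (w - 1)/(w - 6)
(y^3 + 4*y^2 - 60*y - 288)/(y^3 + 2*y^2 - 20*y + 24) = (y^2 - 2*y - 48)/(y^2 - 4*y + 4)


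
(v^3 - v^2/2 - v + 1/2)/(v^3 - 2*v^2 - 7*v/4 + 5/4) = 2*(v - 1)/(2*v - 5)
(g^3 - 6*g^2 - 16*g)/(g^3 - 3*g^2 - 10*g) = (g - 8)/(g - 5)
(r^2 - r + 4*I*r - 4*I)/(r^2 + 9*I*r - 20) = (r - 1)/(r + 5*I)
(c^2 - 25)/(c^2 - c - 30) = (c - 5)/(c - 6)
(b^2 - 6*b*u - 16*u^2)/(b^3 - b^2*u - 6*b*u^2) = (-b + 8*u)/(b*(-b + 3*u))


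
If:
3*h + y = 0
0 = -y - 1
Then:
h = 1/3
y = -1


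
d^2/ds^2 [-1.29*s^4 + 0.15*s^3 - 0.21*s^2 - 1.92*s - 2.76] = -15.48*s^2 + 0.9*s - 0.42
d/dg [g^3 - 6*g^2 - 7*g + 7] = 3*g^2 - 12*g - 7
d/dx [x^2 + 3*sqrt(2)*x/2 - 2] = 2*x + 3*sqrt(2)/2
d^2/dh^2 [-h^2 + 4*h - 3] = -2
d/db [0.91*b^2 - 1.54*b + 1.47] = 1.82*b - 1.54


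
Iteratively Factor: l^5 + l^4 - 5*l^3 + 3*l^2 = (l)*(l^4 + l^3 - 5*l^2 + 3*l) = l*(l + 3)*(l^3 - 2*l^2 + l) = l^2*(l + 3)*(l^2 - 2*l + 1) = l^2*(l - 1)*(l + 3)*(l - 1)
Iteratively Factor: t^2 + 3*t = (t + 3)*(t)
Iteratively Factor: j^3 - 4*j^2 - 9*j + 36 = (j + 3)*(j^2 - 7*j + 12) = (j - 3)*(j + 3)*(j - 4)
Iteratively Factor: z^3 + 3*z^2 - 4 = (z - 1)*(z^2 + 4*z + 4) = (z - 1)*(z + 2)*(z + 2)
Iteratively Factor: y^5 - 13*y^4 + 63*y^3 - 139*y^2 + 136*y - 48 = (y - 4)*(y^4 - 9*y^3 + 27*y^2 - 31*y + 12) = (y - 4)*(y - 1)*(y^3 - 8*y^2 + 19*y - 12) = (y - 4)*(y - 1)^2*(y^2 - 7*y + 12) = (y - 4)^2*(y - 1)^2*(y - 3)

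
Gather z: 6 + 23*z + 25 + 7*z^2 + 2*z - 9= 7*z^2 + 25*z + 22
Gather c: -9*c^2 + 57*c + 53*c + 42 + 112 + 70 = -9*c^2 + 110*c + 224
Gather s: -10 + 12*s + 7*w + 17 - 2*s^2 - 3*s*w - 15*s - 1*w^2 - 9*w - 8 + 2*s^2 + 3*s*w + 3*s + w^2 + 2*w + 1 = 0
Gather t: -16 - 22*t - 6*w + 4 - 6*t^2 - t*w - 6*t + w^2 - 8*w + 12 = -6*t^2 + t*(-w - 28) + w^2 - 14*w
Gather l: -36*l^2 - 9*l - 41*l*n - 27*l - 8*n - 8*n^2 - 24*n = -36*l^2 + l*(-41*n - 36) - 8*n^2 - 32*n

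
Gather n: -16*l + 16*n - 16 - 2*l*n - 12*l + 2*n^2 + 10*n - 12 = -28*l + 2*n^2 + n*(26 - 2*l) - 28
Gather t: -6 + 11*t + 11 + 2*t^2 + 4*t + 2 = 2*t^2 + 15*t + 7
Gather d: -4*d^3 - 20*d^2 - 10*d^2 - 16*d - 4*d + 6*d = -4*d^3 - 30*d^2 - 14*d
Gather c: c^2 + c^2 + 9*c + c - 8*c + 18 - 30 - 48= 2*c^2 + 2*c - 60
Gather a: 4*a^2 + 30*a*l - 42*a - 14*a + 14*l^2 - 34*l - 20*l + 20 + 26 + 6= 4*a^2 + a*(30*l - 56) + 14*l^2 - 54*l + 52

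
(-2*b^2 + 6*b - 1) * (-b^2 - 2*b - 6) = 2*b^4 - 2*b^3 + b^2 - 34*b + 6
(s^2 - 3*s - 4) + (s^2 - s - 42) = 2*s^2 - 4*s - 46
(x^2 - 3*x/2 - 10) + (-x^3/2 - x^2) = -x^3/2 - 3*x/2 - 10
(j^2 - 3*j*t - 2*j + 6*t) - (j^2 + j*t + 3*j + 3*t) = -4*j*t - 5*j + 3*t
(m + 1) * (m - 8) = m^2 - 7*m - 8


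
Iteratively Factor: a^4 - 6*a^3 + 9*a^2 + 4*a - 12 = (a + 1)*(a^3 - 7*a^2 + 16*a - 12) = (a - 2)*(a + 1)*(a^2 - 5*a + 6) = (a - 2)^2*(a + 1)*(a - 3)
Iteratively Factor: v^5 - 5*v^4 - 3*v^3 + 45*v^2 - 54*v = (v - 3)*(v^4 - 2*v^3 - 9*v^2 + 18*v) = (v - 3)*(v - 2)*(v^3 - 9*v) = (v - 3)^2*(v - 2)*(v^2 + 3*v) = v*(v - 3)^2*(v - 2)*(v + 3)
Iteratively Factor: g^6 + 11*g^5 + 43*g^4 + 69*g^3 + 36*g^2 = (g + 3)*(g^5 + 8*g^4 + 19*g^3 + 12*g^2) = (g + 3)^2*(g^4 + 5*g^3 + 4*g^2) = (g + 1)*(g + 3)^2*(g^3 + 4*g^2) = g*(g + 1)*(g + 3)^2*(g^2 + 4*g) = g^2*(g + 1)*(g + 3)^2*(g + 4)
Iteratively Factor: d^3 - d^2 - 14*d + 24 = (d - 2)*(d^2 + d - 12) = (d - 2)*(d + 4)*(d - 3)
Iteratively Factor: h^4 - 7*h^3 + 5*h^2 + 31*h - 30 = (h - 1)*(h^3 - 6*h^2 - h + 30) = (h - 1)*(h + 2)*(h^2 - 8*h + 15) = (h - 5)*(h - 1)*(h + 2)*(h - 3)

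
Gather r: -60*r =-60*r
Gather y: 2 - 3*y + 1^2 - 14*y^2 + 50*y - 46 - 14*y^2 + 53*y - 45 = -28*y^2 + 100*y - 88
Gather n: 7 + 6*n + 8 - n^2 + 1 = -n^2 + 6*n + 16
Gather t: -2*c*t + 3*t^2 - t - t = 3*t^2 + t*(-2*c - 2)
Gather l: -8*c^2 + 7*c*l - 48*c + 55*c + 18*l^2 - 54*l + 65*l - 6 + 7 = -8*c^2 + 7*c + 18*l^2 + l*(7*c + 11) + 1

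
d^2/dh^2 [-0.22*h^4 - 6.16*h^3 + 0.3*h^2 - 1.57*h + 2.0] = -2.64*h^2 - 36.96*h + 0.6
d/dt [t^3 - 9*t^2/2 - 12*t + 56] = 3*t^2 - 9*t - 12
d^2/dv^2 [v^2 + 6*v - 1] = 2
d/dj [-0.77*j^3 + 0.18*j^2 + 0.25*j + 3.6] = -2.31*j^2 + 0.36*j + 0.25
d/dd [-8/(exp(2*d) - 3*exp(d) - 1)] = (16*exp(d) - 24)*exp(d)/(-exp(2*d) + 3*exp(d) + 1)^2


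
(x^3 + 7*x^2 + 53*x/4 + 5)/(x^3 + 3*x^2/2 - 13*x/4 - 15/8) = 2*(x + 4)/(2*x - 3)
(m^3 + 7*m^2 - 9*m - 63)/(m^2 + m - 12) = (m^2 + 10*m + 21)/(m + 4)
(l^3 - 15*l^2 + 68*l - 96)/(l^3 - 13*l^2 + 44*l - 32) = (l - 3)/(l - 1)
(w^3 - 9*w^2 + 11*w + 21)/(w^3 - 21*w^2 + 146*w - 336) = (w^2 - 2*w - 3)/(w^2 - 14*w + 48)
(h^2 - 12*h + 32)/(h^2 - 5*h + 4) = (h - 8)/(h - 1)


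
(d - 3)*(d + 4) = d^2 + d - 12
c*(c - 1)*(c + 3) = c^3 + 2*c^2 - 3*c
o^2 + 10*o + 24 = (o + 4)*(o + 6)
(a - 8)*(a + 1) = a^2 - 7*a - 8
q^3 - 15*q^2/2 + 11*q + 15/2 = (q - 5)*(q - 3)*(q + 1/2)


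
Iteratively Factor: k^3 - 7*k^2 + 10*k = (k)*(k^2 - 7*k + 10) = k*(k - 5)*(k - 2)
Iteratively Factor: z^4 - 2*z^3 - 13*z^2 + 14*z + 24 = (z - 4)*(z^3 + 2*z^2 - 5*z - 6) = (z - 4)*(z - 2)*(z^2 + 4*z + 3) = (z - 4)*(z - 2)*(z + 1)*(z + 3)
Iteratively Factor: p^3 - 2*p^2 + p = (p - 1)*(p^2 - p) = (p - 1)^2*(p)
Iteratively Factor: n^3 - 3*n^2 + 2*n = (n - 2)*(n^2 - n) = (n - 2)*(n - 1)*(n)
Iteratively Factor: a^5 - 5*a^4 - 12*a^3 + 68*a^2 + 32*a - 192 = (a + 2)*(a^4 - 7*a^3 + 2*a^2 + 64*a - 96) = (a + 2)*(a + 3)*(a^3 - 10*a^2 + 32*a - 32) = (a - 2)*(a + 2)*(a + 3)*(a^2 - 8*a + 16) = (a - 4)*(a - 2)*(a + 2)*(a + 3)*(a - 4)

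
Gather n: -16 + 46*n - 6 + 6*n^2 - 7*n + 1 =6*n^2 + 39*n - 21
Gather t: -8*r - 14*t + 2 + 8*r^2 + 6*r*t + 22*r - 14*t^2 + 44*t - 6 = 8*r^2 + 14*r - 14*t^2 + t*(6*r + 30) - 4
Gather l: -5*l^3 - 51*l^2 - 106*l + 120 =-5*l^3 - 51*l^2 - 106*l + 120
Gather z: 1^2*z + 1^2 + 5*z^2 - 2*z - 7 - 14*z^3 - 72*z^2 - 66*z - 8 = -14*z^3 - 67*z^2 - 67*z - 14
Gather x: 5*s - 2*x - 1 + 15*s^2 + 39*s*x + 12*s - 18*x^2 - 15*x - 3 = 15*s^2 + 17*s - 18*x^2 + x*(39*s - 17) - 4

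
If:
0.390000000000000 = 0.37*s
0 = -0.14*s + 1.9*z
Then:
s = 1.05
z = 0.08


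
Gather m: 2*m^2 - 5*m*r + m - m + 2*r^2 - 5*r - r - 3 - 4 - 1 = 2*m^2 - 5*m*r + 2*r^2 - 6*r - 8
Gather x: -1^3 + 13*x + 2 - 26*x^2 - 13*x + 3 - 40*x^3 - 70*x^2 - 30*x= -40*x^3 - 96*x^2 - 30*x + 4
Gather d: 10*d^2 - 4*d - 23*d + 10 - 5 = 10*d^2 - 27*d + 5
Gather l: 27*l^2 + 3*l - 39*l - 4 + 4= 27*l^2 - 36*l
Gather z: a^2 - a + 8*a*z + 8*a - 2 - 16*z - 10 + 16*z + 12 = a^2 + 8*a*z + 7*a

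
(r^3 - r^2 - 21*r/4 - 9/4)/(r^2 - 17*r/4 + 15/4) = (4*r^2 + 8*r + 3)/(4*r - 5)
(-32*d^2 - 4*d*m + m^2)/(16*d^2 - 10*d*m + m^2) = (-4*d - m)/(2*d - m)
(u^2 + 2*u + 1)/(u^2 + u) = (u + 1)/u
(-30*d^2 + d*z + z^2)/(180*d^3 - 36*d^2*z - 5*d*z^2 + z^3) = 1/(-6*d + z)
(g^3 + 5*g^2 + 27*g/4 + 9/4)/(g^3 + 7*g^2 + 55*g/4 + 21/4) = (2*g + 3)/(2*g + 7)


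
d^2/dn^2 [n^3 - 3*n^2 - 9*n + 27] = 6*n - 6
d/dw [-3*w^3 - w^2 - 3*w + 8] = -9*w^2 - 2*w - 3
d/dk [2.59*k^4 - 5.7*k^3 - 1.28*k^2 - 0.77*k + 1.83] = 10.36*k^3 - 17.1*k^2 - 2.56*k - 0.77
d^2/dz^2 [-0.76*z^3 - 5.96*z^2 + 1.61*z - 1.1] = -4.56*z - 11.92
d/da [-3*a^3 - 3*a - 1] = -9*a^2 - 3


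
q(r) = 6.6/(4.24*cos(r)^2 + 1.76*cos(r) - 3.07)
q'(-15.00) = 5.23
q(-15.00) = -3.37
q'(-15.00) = 5.23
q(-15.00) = -3.37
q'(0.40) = 5.33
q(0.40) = 3.07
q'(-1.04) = -28.86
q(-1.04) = -6.04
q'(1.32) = 4.39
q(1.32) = -2.78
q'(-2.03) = 1.30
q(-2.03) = -2.19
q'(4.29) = 1.09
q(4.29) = -2.14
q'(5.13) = -11.40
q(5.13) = -3.98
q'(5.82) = -7.65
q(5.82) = 3.48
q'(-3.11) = 3.98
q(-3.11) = -11.12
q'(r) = 6.6*(8.48*sin(r)*cos(r) + 1.76*sin(r))/(4.24*cos(r)^2 + 1.76*cos(r) - 3.07)^2 = (55.968*cos(r) + 11.616)*sin(r)/(4.24*cos(r)^2 + 1.76*cos(r) - 3.07)^2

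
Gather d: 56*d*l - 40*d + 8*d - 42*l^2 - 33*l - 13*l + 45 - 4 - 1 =d*(56*l - 32) - 42*l^2 - 46*l + 40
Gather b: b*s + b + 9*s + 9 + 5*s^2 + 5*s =b*(s + 1) + 5*s^2 + 14*s + 9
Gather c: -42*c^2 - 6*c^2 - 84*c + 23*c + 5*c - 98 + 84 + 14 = -48*c^2 - 56*c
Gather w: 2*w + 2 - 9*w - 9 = -7*w - 7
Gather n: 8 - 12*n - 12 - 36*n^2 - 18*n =-36*n^2 - 30*n - 4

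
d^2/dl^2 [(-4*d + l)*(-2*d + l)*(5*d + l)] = -2*d + 6*l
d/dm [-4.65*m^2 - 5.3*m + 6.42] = -9.3*m - 5.3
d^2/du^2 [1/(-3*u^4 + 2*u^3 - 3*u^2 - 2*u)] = 2*(3*u*(6*u^2 - 2*u + 1)*(3*u^3 - 2*u^2 + 3*u + 2) - 4*(6*u^3 - 3*u^2 + 3*u + 1)^2)/(u^3*(3*u^3 - 2*u^2 + 3*u + 2)^3)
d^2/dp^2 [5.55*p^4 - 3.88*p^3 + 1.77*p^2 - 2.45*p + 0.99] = 66.6*p^2 - 23.28*p + 3.54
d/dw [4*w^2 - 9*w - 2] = 8*w - 9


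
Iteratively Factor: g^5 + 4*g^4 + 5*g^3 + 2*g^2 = (g + 2)*(g^4 + 2*g^3 + g^2) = g*(g + 2)*(g^3 + 2*g^2 + g) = g^2*(g + 2)*(g^2 + 2*g + 1) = g^2*(g + 1)*(g + 2)*(g + 1)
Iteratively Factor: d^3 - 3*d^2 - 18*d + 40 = (d + 4)*(d^2 - 7*d + 10) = (d - 5)*(d + 4)*(d - 2)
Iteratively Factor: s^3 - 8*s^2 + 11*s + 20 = (s + 1)*(s^2 - 9*s + 20) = (s - 4)*(s + 1)*(s - 5)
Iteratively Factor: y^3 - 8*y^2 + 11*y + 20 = (y + 1)*(y^2 - 9*y + 20) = (y - 4)*(y + 1)*(y - 5)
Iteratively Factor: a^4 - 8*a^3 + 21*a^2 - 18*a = (a - 2)*(a^3 - 6*a^2 + 9*a) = a*(a - 2)*(a^2 - 6*a + 9) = a*(a - 3)*(a - 2)*(a - 3)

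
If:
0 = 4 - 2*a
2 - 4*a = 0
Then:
No Solution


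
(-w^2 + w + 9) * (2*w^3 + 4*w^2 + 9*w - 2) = -2*w^5 - 2*w^4 + 13*w^3 + 47*w^2 + 79*w - 18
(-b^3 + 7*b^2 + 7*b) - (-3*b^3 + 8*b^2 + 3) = 2*b^3 - b^2 + 7*b - 3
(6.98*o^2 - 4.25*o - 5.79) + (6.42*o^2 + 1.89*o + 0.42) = 13.4*o^2 - 2.36*o - 5.37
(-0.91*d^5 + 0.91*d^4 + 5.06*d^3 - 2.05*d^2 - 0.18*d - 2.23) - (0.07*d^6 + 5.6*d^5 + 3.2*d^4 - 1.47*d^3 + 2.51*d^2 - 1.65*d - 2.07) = -0.07*d^6 - 6.51*d^5 - 2.29*d^4 + 6.53*d^3 - 4.56*d^2 + 1.47*d - 0.16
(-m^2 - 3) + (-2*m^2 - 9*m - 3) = -3*m^2 - 9*m - 6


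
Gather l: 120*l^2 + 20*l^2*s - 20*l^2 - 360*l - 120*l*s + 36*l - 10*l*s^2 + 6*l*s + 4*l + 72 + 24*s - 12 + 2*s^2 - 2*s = l^2*(20*s + 100) + l*(-10*s^2 - 114*s - 320) + 2*s^2 + 22*s + 60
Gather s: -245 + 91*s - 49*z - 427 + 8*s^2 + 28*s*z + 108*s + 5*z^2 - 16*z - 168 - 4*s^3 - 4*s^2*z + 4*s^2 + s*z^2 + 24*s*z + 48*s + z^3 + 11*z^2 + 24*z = -4*s^3 + s^2*(12 - 4*z) + s*(z^2 + 52*z + 247) + z^3 + 16*z^2 - 41*z - 840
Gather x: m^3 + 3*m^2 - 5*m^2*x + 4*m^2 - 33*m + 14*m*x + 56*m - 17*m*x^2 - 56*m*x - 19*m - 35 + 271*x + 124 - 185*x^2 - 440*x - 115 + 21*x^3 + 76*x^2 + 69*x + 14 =m^3 + 7*m^2 + 4*m + 21*x^3 + x^2*(-17*m - 109) + x*(-5*m^2 - 42*m - 100) - 12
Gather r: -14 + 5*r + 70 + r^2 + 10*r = r^2 + 15*r + 56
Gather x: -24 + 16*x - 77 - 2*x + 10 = 14*x - 91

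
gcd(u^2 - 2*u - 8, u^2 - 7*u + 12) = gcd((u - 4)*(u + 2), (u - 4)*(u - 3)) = u - 4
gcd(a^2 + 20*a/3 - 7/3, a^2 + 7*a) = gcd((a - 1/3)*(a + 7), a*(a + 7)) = a + 7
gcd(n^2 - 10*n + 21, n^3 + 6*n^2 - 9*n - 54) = n - 3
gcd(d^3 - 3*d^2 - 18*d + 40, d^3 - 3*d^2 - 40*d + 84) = d - 2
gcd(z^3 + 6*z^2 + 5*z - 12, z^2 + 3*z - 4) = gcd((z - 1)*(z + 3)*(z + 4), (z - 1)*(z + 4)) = z^2 + 3*z - 4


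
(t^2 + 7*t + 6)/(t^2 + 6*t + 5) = (t + 6)/(t + 5)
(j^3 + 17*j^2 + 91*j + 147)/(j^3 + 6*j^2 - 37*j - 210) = (j^2 + 10*j + 21)/(j^2 - j - 30)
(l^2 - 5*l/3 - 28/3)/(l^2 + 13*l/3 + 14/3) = (l - 4)/(l + 2)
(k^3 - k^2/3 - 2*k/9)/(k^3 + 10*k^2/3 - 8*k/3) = (k + 1/3)/(k + 4)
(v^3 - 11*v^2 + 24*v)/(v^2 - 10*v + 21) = v*(v - 8)/(v - 7)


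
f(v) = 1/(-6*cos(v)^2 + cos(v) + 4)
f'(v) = (-12*sin(v)*cos(v) + sin(v))/(-6*cos(v)^2 + cos(v) + 4)^2 = (1 - 12*cos(v))*sin(v)/(-6*cos(v)^2 + cos(v) + 4)^2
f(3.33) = -0.36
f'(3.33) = -0.31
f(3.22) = -0.34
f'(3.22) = -0.12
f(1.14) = 0.30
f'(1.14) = -0.32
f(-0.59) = 1.45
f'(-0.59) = 10.54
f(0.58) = 1.57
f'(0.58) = -12.15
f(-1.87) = 0.31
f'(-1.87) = -0.43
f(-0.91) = 0.42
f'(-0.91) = 0.91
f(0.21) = -1.31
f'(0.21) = -3.86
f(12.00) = 1.75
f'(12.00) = 15.00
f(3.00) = -0.35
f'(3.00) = 0.22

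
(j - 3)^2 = j^2 - 6*j + 9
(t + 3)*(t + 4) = t^2 + 7*t + 12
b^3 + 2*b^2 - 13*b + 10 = (b - 2)*(b - 1)*(b + 5)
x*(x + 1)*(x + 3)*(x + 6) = x^4 + 10*x^3 + 27*x^2 + 18*x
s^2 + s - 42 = (s - 6)*(s + 7)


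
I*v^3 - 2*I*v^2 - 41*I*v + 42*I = (v - 7)*(v + 6)*(I*v - I)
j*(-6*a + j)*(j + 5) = -6*a*j^2 - 30*a*j + j^3 + 5*j^2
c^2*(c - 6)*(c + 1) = c^4 - 5*c^3 - 6*c^2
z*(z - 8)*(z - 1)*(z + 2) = z^4 - 7*z^3 - 10*z^2 + 16*z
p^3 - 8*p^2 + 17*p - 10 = (p - 5)*(p - 2)*(p - 1)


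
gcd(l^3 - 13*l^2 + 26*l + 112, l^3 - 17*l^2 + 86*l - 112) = l^2 - 15*l + 56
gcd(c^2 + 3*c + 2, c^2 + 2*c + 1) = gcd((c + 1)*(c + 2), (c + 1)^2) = c + 1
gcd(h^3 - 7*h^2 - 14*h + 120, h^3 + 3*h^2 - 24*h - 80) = h^2 - h - 20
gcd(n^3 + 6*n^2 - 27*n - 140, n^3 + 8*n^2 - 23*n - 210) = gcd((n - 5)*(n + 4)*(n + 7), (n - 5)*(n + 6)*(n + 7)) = n^2 + 2*n - 35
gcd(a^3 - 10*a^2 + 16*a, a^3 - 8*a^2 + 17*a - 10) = a - 2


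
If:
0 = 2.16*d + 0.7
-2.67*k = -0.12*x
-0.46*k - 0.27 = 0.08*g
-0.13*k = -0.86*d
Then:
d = -0.32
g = 8.95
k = -2.14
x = -47.70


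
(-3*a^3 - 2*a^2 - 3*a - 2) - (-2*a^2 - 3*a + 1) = -3*a^3 - 3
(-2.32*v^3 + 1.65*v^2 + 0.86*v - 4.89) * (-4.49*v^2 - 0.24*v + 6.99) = 10.4168*v^5 - 6.8517*v^4 - 20.4742*v^3 + 33.2832*v^2 + 7.185*v - 34.1811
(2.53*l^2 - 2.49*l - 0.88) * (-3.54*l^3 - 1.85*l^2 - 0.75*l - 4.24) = -8.9562*l^5 + 4.1341*l^4 + 5.8242*l^3 - 7.2317*l^2 + 11.2176*l + 3.7312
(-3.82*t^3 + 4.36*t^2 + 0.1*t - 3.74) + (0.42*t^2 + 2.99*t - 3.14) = -3.82*t^3 + 4.78*t^2 + 3.09*t - 6.88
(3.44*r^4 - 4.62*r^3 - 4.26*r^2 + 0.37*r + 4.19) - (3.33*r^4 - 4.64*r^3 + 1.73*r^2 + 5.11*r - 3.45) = 0.11*r^4 + 0.0199999999999996*r^3 - 5.99*r^2 - 4.74*r + 7.64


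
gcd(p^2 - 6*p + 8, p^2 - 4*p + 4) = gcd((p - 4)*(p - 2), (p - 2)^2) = p - 2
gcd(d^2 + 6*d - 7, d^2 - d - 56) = d + 7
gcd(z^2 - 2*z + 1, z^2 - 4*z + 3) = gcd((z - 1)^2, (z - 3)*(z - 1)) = z - 1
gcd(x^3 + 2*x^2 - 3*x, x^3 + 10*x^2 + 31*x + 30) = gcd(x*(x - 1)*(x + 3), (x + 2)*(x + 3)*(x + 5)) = x + 3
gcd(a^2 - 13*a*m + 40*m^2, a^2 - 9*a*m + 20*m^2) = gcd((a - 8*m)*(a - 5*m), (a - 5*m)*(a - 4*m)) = a - 5*m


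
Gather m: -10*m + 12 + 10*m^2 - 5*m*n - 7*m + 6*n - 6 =10*m^2 + m*(-5*n - 17) + 6*n + 6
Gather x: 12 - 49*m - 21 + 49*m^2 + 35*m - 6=49*m^2 - 14*m - 15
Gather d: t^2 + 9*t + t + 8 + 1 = t^2 + 10*t + 9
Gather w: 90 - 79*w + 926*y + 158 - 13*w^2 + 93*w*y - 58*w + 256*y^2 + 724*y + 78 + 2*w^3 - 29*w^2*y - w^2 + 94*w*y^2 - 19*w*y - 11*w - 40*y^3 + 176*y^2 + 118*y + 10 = 2*w^3 + w^2*(-29*y - 14) + w*(94*y^2 + 74*y - 148) - 40*y^3 + 432*y^2 + 1768*y + 336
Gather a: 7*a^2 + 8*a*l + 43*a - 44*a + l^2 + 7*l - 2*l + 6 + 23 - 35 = 7*a^2 + a*(8*l - 1) + l^2 + 5*l - 6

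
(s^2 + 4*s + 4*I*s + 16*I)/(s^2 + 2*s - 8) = (s + 4*I)/(s - 2)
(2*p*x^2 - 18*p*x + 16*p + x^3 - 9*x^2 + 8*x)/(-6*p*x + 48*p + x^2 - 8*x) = (2*p*x - 2*p + x^2 - x)/(-6*p + x)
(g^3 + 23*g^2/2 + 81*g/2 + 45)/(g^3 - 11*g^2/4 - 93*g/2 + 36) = 2*(2*g^2 + 11*g + 15)/(4*g^2 - 35*g + 24)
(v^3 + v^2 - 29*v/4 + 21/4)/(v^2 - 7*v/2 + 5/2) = (4*v^2 + 8*v - 21)/(2*(2*v - 5))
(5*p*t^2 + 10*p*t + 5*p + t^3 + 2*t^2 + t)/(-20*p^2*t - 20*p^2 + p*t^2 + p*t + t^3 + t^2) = (-t - 1)/(4*p - t)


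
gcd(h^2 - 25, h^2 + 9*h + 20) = h + 5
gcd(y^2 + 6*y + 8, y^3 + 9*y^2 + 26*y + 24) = y^2 + 6*y + 8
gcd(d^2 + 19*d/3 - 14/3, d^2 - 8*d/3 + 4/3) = d - 2/3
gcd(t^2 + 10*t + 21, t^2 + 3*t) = t + 3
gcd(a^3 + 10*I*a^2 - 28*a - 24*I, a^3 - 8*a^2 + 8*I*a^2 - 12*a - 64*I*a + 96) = a^2 + 8*I*a - 12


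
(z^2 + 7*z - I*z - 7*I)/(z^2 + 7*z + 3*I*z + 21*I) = (z - I)/(z + 3*I)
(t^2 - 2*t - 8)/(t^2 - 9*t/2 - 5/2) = 2*(-t^2 + 2*t + 8)/(-2*t^2 + 9*t + 5)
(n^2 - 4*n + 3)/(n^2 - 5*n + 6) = (n - 1)/(n - 2)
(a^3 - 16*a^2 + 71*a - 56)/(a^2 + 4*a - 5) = (a^2 - 15*a + 56)/(a + 5)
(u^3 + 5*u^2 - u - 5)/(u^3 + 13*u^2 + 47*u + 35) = (u - 1)/(u + 7)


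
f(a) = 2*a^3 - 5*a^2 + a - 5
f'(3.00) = 25.00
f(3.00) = 7.00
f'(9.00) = 397.00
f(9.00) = 1057.00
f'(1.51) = -0.42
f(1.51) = -8.00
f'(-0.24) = 3.75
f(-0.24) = -5.56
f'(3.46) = 38.23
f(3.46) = 21.45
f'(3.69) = 45.80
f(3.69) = 31.10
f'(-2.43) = 60.73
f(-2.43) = -65.65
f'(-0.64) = 9.86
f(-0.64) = -8.21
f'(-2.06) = 47.06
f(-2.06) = -45.76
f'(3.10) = 27.66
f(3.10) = 9.63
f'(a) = 6*a^2 - 10*a + 1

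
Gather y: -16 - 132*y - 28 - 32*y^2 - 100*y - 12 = -32*y^2 - 232*y - 56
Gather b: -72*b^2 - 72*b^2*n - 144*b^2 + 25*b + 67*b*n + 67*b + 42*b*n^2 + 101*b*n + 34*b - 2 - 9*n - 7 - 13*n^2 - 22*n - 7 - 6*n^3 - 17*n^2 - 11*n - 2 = b^2*(-72*n - 216) + b*(42*n^2 + 168*n + 126) - 6*n^3 - 30*n^2 - 42*n - 18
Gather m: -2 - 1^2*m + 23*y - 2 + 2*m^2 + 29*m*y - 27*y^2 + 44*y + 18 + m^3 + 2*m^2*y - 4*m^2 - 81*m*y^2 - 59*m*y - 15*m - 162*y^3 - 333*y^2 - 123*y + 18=m^3 + m^2*(2*y - 2) + m*(-81*y^2 - 30*y - 16) - 162*y^3 - 360*y^2 - 56*y + 32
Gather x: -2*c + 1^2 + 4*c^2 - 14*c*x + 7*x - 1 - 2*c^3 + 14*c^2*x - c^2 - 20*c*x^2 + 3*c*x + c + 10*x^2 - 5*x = -2*c^3 + 3*c^2 - c + x^2*(10 - 20*c) + x*(14*c^2 - 11*c + 2)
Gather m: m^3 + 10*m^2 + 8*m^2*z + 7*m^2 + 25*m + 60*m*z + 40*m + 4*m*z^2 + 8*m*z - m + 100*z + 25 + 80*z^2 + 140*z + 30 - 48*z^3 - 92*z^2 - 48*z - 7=m^3 + m^2*(8*z + 17) + m*(4*z^2 + 68*z + 64) - 48*z^3 - 12*z^2 + 192*z + 48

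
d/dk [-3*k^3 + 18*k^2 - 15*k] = -9*k^2 + 36*k - 15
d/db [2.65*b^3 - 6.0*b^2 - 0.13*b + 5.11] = 7.95*b^2 - 12.0*b - 0.13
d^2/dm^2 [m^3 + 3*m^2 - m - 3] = 6*m + 6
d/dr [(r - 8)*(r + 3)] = 2*r - 5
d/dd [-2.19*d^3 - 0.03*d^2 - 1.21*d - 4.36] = -6.57*d^2 - 0.06*d - 1.21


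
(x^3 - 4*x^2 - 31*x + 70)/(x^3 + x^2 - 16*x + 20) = (x - 7)/(x - 2)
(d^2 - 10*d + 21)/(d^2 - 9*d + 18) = (d - 7)/(d - 6)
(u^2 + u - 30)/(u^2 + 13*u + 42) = (u - 5)/(u + 7)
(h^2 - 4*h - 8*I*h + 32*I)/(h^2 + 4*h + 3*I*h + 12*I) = (h^2 + h*(-4 - 8*I) + 32*I)/(h^2 + h*(4 + 3*I) + 12*I)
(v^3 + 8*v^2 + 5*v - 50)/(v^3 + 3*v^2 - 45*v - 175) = (v - 2)/(v - 7)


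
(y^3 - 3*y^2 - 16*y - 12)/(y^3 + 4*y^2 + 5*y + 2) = (y - 6)/(y + 1)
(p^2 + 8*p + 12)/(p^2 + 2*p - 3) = (p^2 + 8*p + 12)/(p^2 + 2*p - 3)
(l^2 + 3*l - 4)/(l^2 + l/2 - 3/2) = 2*(l + 4)/(2*l + 3)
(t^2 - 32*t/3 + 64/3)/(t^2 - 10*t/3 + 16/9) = 3*(t - 8)/(3*t - 2)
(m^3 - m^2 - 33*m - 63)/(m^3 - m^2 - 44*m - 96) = (m^2 - 4*m - 21)/(m^2 - 4*m - 32)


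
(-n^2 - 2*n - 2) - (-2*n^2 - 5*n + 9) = n^2 + 3*n - 11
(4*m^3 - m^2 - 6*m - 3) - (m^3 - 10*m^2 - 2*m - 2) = 3*m^3 + 9*m^2 - 4*m - 1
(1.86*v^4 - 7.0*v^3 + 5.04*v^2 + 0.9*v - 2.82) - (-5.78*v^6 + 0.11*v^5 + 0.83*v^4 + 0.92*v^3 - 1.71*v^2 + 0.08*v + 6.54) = 5.78*v^6 - 0.11*v^5 + 1.03*v^4 - 7.92*v^3 + 6.75*v^2 + 0.82*v - 9.36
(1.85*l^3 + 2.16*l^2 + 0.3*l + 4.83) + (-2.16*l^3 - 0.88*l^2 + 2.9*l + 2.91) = -0.31*l^3 + 1.28*l^2 + 3.2*l + 7.74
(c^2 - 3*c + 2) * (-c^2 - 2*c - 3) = -c^4 + c^3 + c^2 + 5*c - 6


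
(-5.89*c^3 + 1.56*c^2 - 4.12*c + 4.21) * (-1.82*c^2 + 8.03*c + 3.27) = 10.7198*c^5 - 50.1359*c^4 + 0.764900000000003*c^3 - 35.6446*c^2 + 20.3339*c + 13.7667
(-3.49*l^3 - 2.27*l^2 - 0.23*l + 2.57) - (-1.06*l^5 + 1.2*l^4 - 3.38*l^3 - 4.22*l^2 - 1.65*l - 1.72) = 1.06*l^5 - 1.2*l^4 - 0.11*l^3 + 1.95*l^2 + 1.42*l + 4.29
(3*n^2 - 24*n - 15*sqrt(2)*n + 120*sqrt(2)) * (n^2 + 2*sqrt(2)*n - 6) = 3*n^4 - 24*n^3 - 9*sqrt(2)*n^3 - 78*n^2 + 72*sqrt(2)*n^2 + 90*sqrt(2)*n + 624*n - 720*sqrt(2)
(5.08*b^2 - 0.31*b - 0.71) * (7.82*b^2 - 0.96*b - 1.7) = 39.7256*b^4 - 7.301*b^3 - 13.8906*b^2 + 1.2086*b + 1.207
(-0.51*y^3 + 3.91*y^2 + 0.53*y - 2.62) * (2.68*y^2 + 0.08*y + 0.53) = -1.3668*y^5 + 10.438*y^4 + 1.4629*y^3 - 4.9069*y^2 + 0.0713*y - 1.3886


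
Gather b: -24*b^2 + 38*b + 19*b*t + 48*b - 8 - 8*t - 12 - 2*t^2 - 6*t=-24*b^2 + b*(19*t + 86) - 2*t^2 - 14*t - 20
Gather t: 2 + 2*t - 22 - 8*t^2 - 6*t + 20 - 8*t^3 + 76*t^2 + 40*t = -8*t^3 + 68*t^2 + 36*t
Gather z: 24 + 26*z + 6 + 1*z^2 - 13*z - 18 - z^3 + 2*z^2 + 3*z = -z^3 + 3*z^2 + 16*z + 12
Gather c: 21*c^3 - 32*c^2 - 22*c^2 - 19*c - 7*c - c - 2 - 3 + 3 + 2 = 21*c^3 - 54*c^2 - 27*c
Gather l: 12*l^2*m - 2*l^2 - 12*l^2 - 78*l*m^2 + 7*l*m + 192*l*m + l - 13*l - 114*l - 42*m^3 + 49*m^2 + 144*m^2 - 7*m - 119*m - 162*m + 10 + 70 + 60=l^2*(12*m - 14) + l*(-78*m^2 + 199*m - 126) - 42*m^3 + 193*m^2 - 288*m + 140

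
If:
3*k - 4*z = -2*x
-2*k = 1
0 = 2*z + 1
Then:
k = -1/2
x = -1/4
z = -1/2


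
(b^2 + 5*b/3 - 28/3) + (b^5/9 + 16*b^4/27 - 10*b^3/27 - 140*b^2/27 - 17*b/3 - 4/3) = b^5/9 + 16*b^4/27 - 10*b^3/27 - 113*b^2/27 - 4*b - 32/3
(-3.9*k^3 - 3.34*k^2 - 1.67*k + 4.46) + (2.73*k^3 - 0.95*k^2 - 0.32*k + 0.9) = -1.17*k^3 - 4.29*k^2 - 1.99*k + 5.36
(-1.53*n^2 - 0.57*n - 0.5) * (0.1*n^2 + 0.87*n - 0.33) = -0.153*n^4 - 1.3881*n^3 - 0.0409999999999999*n^2 - 0.2469*n + 0.165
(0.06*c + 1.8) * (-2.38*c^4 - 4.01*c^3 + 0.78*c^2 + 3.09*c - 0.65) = -0.1428*c^5 - 4.5246*c^4 - 7.1712*c^3 + 1.5894*c^2 + 5.523*c - 1.17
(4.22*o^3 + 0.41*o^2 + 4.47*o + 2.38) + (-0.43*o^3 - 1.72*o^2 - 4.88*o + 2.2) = 3.79*o^3 - 1.31*o^2 - 0.41*o + 4.58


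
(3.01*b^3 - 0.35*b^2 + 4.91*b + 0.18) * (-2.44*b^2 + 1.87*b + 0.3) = -7.3444*b^5 + 6.4827*b^4 - 11.7319*b^3 + 8.6375*b^2 + 1.8096*b + 0.054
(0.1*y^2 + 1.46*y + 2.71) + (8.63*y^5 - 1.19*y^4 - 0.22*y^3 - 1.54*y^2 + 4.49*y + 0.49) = 8.63*y^5 - 1.19*y^4 - 0.22*y^3 - 1.44*y^2 + 5.95*y + 3.2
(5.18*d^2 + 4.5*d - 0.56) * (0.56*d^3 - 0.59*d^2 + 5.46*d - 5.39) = 2.9008*d^5 - 0.536199999999999*d^4 + 25.3142*d^3 - 3.0198*d^2 - 27.3126*d + 3.0184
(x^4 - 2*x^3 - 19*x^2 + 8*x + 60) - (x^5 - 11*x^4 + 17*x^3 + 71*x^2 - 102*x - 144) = -x^5 + 12*x^4 - 19*x^3 - 90*x^2 + 110*x + 204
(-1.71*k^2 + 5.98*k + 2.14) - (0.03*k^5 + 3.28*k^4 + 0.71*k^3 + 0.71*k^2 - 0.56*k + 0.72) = -0.03*k^5 - 3.28*k^4 - 0.71*k^3 - 2.42*k^2 + 6.54*k + 1.42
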